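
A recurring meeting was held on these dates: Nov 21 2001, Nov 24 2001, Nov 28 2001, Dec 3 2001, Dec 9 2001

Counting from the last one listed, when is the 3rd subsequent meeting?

The spacing grows by 1 each time: 3, 4, 5, 6 days.
Next gap: 7 days. Dec 9 2001 + 7 days = Dec 16 2001.
Next gap: 8 days. Dec 16 2001 + 8 days = Dec 24 2001.
Next gap: 9 days. Dec 24 2001 + 9 days = Jan 2 2002.

Jan 2 2002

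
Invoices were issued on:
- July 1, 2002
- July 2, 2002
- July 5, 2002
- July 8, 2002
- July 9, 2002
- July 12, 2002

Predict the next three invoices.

July 15, 2002; July 16, 2002; July 19, 2002

Gaps: 1, 3, 3, 1, 3 days — not constant, but cyclic with period 3.
The events fall on every Monday, Tuesday and Friday.
The following Monday is July 15, 2002.
The following Tuesday is July 16, 2002.
The following Friday is July 19, 2002.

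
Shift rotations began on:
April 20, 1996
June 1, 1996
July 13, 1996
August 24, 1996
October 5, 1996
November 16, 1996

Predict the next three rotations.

The spacing is 42, 42, 42, 42, 42 days — always 42 days.
November 16, 1996 + 42 days = December 28, 1996.
December 28, 1996 + 42 days = February 8, 1997.
February 8, 1997 + 42 days = March 22, 1997.

December 28, 1996; February 8, 1997; March 22, 1997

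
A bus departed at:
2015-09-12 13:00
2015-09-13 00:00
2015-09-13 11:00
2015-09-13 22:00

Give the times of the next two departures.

Spacing: 11, 11, 11 h — constant 11 h.
2015-09-13 22:00 + 11 h = 2015-09-14 09:00.
2015-09-14 09:00 + 11 h = 2015-09-14 20:00.

2015-09-14 09:00, 2015-09-14 20:00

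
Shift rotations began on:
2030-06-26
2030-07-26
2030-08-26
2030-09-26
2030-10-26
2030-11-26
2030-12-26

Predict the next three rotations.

2031-01-26, 2031-02-26, 2031-03-26

Gaps: 30, 31, 31, 30, 31, 30 days — not constant. Every event is on the 26th of the month.
Pattern: the 26th of each month.
January 2031: 2031-01-26.
February 2031: 2031-02-26.
March 2031: 2031-03-26.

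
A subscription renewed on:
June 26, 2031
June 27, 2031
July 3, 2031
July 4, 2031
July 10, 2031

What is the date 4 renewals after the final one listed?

July 24, 2031

The gap pattern 1, 6, 1, 6 repeats every 2 events.
These are the Thursdays and Fridays of each week.
The following Friday is July 11, 2031.
The following Thursday is July 17, 2031.
Next Friday: July 18, 2031.
The following Thursday is July 24, 2031.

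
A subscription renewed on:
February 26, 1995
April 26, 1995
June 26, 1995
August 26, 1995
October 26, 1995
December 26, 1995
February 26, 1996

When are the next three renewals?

Each date is the 26th; the gaps (59, 61, 61, 61, 61, 62) track the month lengths.
The rule is the 26th of every 2 months.
Next: April 1996 → April 26, 1996.
Next: June 1996 → June 26, 1996.
Next: August 1996 → August 26, 1996.

April 26, 1996; June 26, 1996; August 26, 1996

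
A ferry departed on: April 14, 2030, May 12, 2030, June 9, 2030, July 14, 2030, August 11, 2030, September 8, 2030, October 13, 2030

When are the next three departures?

November 10, 2030; December 8, 2030; January 12, 2031

Gaps: 28, 28, 35, 28, 28, 35 days — a mix of 28 and 35. Every date is a Sunday.
Each is the 2nd Sunday of its month.
November 2030 — 2nd Sunday is November 10, 2030.
December 2030 — 2nd Sunday is December 8, 2030.
2nd Sunday of January 2031: January 12, 2031.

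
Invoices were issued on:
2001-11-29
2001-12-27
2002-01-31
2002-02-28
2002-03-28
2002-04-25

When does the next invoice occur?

All Thursdays; the gaps (28, 35, 28, 28, 28) vary with month length.
This is the last Thursday of each month.
May 2002 ends with Thursday 2002-05-30.

2002-05-30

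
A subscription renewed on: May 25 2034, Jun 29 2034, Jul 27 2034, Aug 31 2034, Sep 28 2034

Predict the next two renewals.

Oct 26 2034, Nov 30 2034

Every date is a Thursday; gaps 35, 28, 35, 28 days.
Each is the last Thursday of its month (at least one falls on the 29th or later, ruling out '4th Thursday').
Last Thursday of October 2034: Oct 26 2034.
November 2034 ends with Thursday Nov 30 2034.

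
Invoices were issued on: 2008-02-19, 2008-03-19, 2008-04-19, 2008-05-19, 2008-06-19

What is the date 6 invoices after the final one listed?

Each date is the 19th; the gaps (29, 31, 30, 31) track the month lengths.
The rule is the 19th of each month.
Next: July 2008 → 2008-07-19.
Next: August 2008 → 2008-08-19.
Next: September 2008 → 2008-09-19.
October 2008: 2008-10-19.
Next: November 2008 → 2008-11-19.
Next: December 2008 → 2008-12-19.

2008-12-19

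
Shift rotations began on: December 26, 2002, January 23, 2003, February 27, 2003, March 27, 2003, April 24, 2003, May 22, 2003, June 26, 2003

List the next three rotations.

These are Thursdays at 28- or 35-day spacing (28, 35, 28, 28, 28, 35).
The pattern: 4th Thursday of the month.
4th Thursday of July 2003: July 24, 2003.
August 2003 — 4th Thursday is August 28, 2003.
September 2003 — 4th Thursday is September 25, 2003.

July 24, 2003; August 28, 2003; September 25, 2003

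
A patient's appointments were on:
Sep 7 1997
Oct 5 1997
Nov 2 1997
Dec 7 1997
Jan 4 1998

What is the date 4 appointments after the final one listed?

Gaps: 28, 28, 35, 28 days — a mix of 28 and 35. Every date is a Sunday.
Each is the 1st Sunday of its month.
1st Sunday of February 1998: Feb 1 1998.
March 1998 — 1st Sunday is Mar 1 1998.
April 1998 — 1st Sunday is Apr 5 1998.
May 1998 — 1st Sunday is May 3 1998.

May 3 1998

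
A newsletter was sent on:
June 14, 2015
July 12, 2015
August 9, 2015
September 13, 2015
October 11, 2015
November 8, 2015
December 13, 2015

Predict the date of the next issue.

January 10, 2016

All dates are Sundays, 28, 28, 35, 28, 28, 35 days apart.
Specifically, the 2nd Sunday of each month.
January 2016 — 2nd Sunday is January 10, 2016.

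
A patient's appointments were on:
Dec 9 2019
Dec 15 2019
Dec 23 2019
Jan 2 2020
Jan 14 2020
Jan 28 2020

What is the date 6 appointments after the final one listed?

The spacing grows by 2 each time: 6, 8, 10, 12, 14 days.
Next gap: 16 days. Jan 28 2020 + 16 days = Feb 13 2020.
Next gap: 18 days. Feb 13 2020 + 18 days = Mar 2 2020.
Next gap: 20 days. Mar 2 2020 + 20 days = Mar 22 2020.
Next gap: 22 days. Mar 22 2020 + 22 days = Apr 13 2020.
Next gap: 24 days. Apr 13 2020 + 24 days = May 7 2020.
Next gap: 26 days. May 7 2020 + 26 days = Jun 2 2020.

Jun 2 2020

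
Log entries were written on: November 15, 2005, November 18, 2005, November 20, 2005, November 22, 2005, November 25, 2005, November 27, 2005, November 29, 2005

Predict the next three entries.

Gaps: 3, 2, 2, 3, 2, 2 days — not constant, but cyclic with period 3.
The events fall on every Tuesday, Friday and Sunday.
Next Friday: December 2, 2005.
The following Sunday is December 4, 2005.
The following Tuesday is December 6, 2005.

December 2, 2005; December 4, 2005; December 6, 2005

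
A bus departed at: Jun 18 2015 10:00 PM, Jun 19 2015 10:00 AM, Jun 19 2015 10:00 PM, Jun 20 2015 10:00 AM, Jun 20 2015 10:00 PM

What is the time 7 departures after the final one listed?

Spacing: 12, 12, 12, 12 h — constant 12 h.
Jun 20 2015 10:00 PM + 12 h = Jun 21 2015 10:00 AM.
Jun 21 2015 10:00 AM + 12 h = Jun 21 2015 10:00 PM.
Jun 21 2015 10:00 PM + 12 h = Jun 22 2015 10:00 AM.
Jun 22 2015 10:00 AM + 12 h = Jun 22 2015 10:00 PM.
Jun 22 2015 10:00 PM + 12 h = Jun 23 2015 10:00 AM.
Jun 23 2015 10:00 AM + 12 h = Jun 23 2015 10:00 PM.
Jun 23 2015 10:00 PM + 12 h = Jun 24 2015 10:00 AM.

Jun 24 2015 10:00 AM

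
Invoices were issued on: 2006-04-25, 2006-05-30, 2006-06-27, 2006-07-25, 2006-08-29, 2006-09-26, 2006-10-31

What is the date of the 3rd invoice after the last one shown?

2007-01-30

These are Tuesdays with 35, 28, 28, 35, 28, 35-day gaps.
Each is the final Tuesday of its month — 2006-05-30 is past the 28th, so '4th Tuesday' doesn't fit.
Last Tuesday of November 2006: 2006-11-28.
December 2006 ends with Tuesday 2006-12-26.
January 2007 ends with Tuesday 2007-01-30.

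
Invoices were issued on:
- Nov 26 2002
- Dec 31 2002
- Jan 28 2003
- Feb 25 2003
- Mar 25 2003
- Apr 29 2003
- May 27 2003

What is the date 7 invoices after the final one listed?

These are Tuesdays with 35, 28, 28, 28, 35, 28-day gaps.
Each is the final Tuesday of its month — Dec 31 2002 is past the 28th, so '4th Tuesday' doesn't fit.
June 2003 ends with Tuesday Jun 24 2003.
July 2003 ends with Tuesday Jul 29 2003.
Last Tuesday of August 2003: Aug 26 2003.
September 2003 ends with Tuesday Sep 30 2003.
October 2003 ends with Tuesday Oct 28 2003.
Last Tuesday of November 2003: Nov 25 2003.
Last Tuesday of December 2003: Dec 30 2003.

Dec 30 2003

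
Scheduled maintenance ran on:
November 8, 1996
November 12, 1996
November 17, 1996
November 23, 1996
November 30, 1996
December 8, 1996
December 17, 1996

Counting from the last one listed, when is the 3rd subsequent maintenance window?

January 19, 1997

Gaps: 4, 5, 6, 7, 8, 9 days — each gap is 1 larger than the previous one.
Next gap: 10 days. December 17, 1996 + 10 days = December 27, 1996.
Next gap: 11 days. December 27, 1996 + 11 days = January 7, 1997.
Next gap: 12 days. January 7, 1997 + 12 days = January 19, 1997.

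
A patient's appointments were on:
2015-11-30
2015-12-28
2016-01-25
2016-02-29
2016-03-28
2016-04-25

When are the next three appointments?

2016-05-30, 2016-06-27, 2016-07-25

All Mondays; the gaps (28, 28, 35, 28, 28) vary with month length.
This is the last Monday of each month.
Last Monday of May 2016: 2016-05-30.
June 2016 ends with Monday 2016-06-27.
Last Monday of July 2016: 2016-07-25.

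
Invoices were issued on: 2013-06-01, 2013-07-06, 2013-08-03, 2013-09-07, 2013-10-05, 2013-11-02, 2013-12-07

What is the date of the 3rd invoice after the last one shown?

These are Saturdays at 28- or 35-day spacing (35, 28, 35, 28, 28, 35).
The pattern: 1st Saturday of the month.
1st Saturday of January 2014: 2014-01-04.
February 2014 — 1st Saturday is 2014-02-01.
1st Saturday of March 2014: 2014-03-01.

2014-03-01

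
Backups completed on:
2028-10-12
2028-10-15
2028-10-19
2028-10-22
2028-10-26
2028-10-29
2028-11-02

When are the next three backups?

Every event lands on a Thursday or Sunday (gaps cycle 3, 4, 3, 4, 3, 4).
So the schedule is: every Thursday and Sunday.
The following Sunday is 2028-11-05.
The following Thursday is 2028-11-09.
The following Sunday is 2028-11-12.

2028-11-05, 2028-11-09, 2028-11-12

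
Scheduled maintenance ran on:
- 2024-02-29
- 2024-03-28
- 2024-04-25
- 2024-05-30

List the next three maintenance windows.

Every date is a Thursday; gaps 28, 28, 35 days.
Each is the last Thursday of its month (at least one falls on the 29th or later, ruling out '4th Thursday').
Last Thursday of June 2024: 2024-06-27.
Last Thursday of July 2024: 2024-07-25.
August 2024 ends with Thursday 2024-08-29.

2024-06-27, 2024-07-25, 2024-08-29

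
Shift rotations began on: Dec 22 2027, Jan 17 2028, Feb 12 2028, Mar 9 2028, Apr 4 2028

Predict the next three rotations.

Gaps between consecutive events: 26, 26, 26, 26 days — a constant 26-day interval.
Apr 4 2028 + 26 days = Apr 30 2028.
Apr 30 2028 + 26 days = May 26 2028.
May 26 2028 + 26 days = Jun 21 2028.

Apr 30 2028, May 26 2028, Jun 21 2028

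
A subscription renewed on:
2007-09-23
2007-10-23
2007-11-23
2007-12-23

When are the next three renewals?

The day-of-month is always 23 (30, 31, 30 days between events).
So this recurs on the 23rd of each month.
Next: January 2008 → 2008-01-23.
February 2008: 2008-02-23.
March 2008: 2008-03-23.

2008-01-23, 2008-02-23, 2008-03-23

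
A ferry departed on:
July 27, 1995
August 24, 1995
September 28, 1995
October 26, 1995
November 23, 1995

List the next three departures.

Gaps: 28, 35, 28, 28 days — a mix of 28 and 35. Every date is a Thursday.
Each is the 4th Thursday of its month.
December 1995 — 4th Thursday is December 28, 1995.
4th Thursday of January 1996: January 25, 1996.
February 1996 — 4th Thursday is February 22, 1996.

December 28, 1995; January 25, 1996; February 22, 1996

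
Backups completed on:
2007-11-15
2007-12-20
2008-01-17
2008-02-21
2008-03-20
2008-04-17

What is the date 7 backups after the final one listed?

Gaps: 35, 28, 35, 28, 28 days — a mix of 28 and 35. Every date is a Thursday.
Each is the 3rd Thursday of its month.
May 2008 — 3rd Thursday is 2008-05-15.
3rd Thursday of June 2008: 2008-06-19.
3rd Thursday of July 2008: 2008-07-17.
August 2008 — 3rd Thursday is 2008-08-21.
3rd Thursday of September 2008: 2008-09-18.
October 2008 — 3rd Thursday is 2008-10-16.
November 2008 — 3rd Thursday is 2008-11-20.

2008-11-20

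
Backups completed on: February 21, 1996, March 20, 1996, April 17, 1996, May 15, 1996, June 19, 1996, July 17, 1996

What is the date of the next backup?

All dates are Wednesdays, 28, 28, 28, 35, 28 days apart.
Specifically, the 3rd Wednesday of each month.
August 1996 — 3rd Wednesday is August 21, 1996.

August 21, 1996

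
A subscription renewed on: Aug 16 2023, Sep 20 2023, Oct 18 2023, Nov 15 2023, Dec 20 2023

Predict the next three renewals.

Jan 17 2024, Feb 21 2024, Mar 20 2024

Gaps: 35, 28, 28, 35 days — a mix of 28 and 35. Every date is a Wednesday.
Each is the 3rd Wednesday of its month.
January 2024 — 3rd Wednesday is Jan 17 2024.
February 2024 — 3rd Wednesday is Feb 21 2024.
March 2024 — 3rd Wednesday is Mar 20 2024.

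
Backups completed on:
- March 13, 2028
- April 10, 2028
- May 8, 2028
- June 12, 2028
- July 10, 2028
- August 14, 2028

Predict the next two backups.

All dates are Mondays, 28, 28, 35, 28, 35 days apart.
Specifically, the 2nd Monday of each month.
2nd Monday of September 2028: September 11, 2028.
2nd Monday of October 2028: October 9, 2028.

September 11, 2028; October 9, 2028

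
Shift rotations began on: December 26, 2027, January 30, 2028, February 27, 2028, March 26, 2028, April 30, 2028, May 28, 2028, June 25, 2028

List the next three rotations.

All Sundays; the gaps (35, 28, 28, 35, 28, 28) vary with month length.
This is the last Sunday of each month.
July 2028 ends with Sunday July 30, 2028.
August 2028 ends with Sunday August 27, 2028.
Last Sunday of September 2028: September 24, 2028.

July 30, 2028; August 27, 2028; September 24, 2028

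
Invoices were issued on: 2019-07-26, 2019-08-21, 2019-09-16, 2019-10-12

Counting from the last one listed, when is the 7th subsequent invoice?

Every event comes 26 days after the last (26, 26, 26).
2019-10-12 + 26 days = 2019-11-07.
2019-11-07 + 26 days = 2019-12-03.
2019-12-03 + 26 days = 2019-12-29.
2019-12-29 + 26 days = 2020-01-24.
2020-01-24 + 26 days = 2020-02-19.
2020-02-19 + 26 days = 2020-03-16.
2020-03-16 + 26 days = 2020-04-11.

2020-04-11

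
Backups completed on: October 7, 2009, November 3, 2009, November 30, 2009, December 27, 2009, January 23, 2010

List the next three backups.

Every event comes 27 days after the last (27, 27, 27, 27).
January 23, 2010 + 27 days = February 19, 2010.
February 19, 2010 + 27 days = March 18, 2010.
March 18, 2010 + 27 days = April 14, 2010.

February 19, 2010; March 18, 2010; April 14, 2010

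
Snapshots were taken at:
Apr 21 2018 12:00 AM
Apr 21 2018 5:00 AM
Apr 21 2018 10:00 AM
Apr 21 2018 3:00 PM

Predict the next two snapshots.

Apr 21 2018 8:00 PM, Apr 22 2018 1:00 AM

Gaps: 5, 5, 5 hours — each event is 5 hours after the previous one.
Apr 21 2018 3:00 PM + 5 h = Apr 21 2018 8:00 PM.
Apr 21 2018 8:00 PM + 5 h = Apr 22 2018 1:00 AM.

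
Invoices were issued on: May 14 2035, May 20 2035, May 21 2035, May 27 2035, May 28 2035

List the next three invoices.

Gaps: 6, 1, 6, 1 days — not constant, but cyclic with period 2.
The events fall on every Monday and Sunday.
Next Sunday: Jun 3 2035.
Next Monday: Jun 4 2035.
The following Sunday is Jun 10 2035.

Jun 3 2035, Jun 4 2035, Jun 10 2035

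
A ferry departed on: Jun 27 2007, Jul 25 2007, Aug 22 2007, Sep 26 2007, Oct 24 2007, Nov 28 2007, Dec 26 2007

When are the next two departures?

Gaps: 28, 28, 35, 28, 35, 28 days — a mix of 28 and 35. Every date is a Wednesday.
Each is the 4th Wednesday of its month.
January 2008 — 4th Wednesday is Jan 23 2008.
4th Wednesday of February 2008: Feb 27 2008.

Jan 23 2008, Feb 27 2008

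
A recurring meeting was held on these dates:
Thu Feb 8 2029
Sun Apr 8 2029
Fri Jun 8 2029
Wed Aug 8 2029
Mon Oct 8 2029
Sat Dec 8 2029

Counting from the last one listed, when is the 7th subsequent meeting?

Sat Feb 8 2031

Gaps: 59, 61, 61, 61, 61 days — not constant. Every event is on the 8th of the month.
Pattern: the 8th of every 2 months.
February 2030: Fri Feb 8 2030.
April 2030: Mon Apr 8 2030.
Next: June 2030 → Sat Jun 8 2030.
Next: August 2030 → Thu Aug 8 2030.
Next: October 2030 → Tue Oct 8 2030.
Next: December 2030 → Sun Dec 8 2030.
Next: February 2031 → Sat Feb 8 2031.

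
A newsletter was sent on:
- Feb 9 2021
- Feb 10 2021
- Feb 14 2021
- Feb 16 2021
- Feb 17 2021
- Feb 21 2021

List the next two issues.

Every event lands on a Tuesday or Wednesday or Sunday (gaps cycle 1, 4, 2, 1, 4).
So the schedule is: every Tuesday, Wednesday and Sunday.
The following Tuesday is Feb 23 2021.
Next Wednesday: Feb 24 2021.

Feb 23 2021, Feb 24 2021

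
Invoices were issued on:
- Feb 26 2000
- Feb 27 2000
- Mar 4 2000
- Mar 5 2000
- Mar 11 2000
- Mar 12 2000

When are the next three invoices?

Mar 18 2000, Mar 19 2000, Mar 25 2000

Gaps: 1, 6, 1, 6, 1 days — not constant, but cyclic with period 2.
The events fall on every Saturday and Sunday.
Next Saturday: Mar 18 2000.
The following Sunday is Mar 19 2000.
Next Saturday: Mar 25 2000.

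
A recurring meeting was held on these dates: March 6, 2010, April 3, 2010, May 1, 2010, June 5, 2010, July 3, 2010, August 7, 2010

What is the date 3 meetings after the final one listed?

These are Saturdays at 28- or 35-day spacing (28, 28, 35, 28, 35).
The pattern: 1st Saturday of the month.
1st Saturday of September 2010: September 4, 2010.
1st Saturday of October 2010: October 2, 2010.
November 2010 — 1st Saturday is November 6, 2010.

November 6, 2010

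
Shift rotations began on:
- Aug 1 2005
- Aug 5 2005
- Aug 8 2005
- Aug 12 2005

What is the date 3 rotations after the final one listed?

Every event lands on a Monday or Friday (gaps cycle 4, 3, 4).
So the schedule is: every Monday and Friday.
Next Monday: Aug 15 2005.
The following Friday is Aug 19 2005.
The following Monday is Aug 22 2005.

Aug 22 2005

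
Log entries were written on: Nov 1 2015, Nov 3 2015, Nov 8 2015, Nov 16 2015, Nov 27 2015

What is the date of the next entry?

Intervals are 2, 5, 8, 11 days — an arithmetic progression with common difference 3.
Next gap: 14 days. Nov 27 2015 + 14 days = Dec 11 2015.

Dec 11 2015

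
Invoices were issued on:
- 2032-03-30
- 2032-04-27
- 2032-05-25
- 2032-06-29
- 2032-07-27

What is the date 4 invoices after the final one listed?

These are Tuesdays with 28, 28, 35, 28-day gaps.
Each is the final Tuesday of its month — 2032-03-30 is past the 28th, so '4th Tuesday' doesn't fit.
Last Tuesday of August 2032: 2032-08-31.
September 2032 ends with Tuesday 2032-09-28.
October 2032 ends with Tuesday 2032-10-26.
November 2032 ends with Tuesday 2032-11-30.

2032-11-30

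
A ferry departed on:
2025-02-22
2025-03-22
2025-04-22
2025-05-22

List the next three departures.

Gaps: 28, 31, 30 days — not constant. Every event is on the 22nd of the month.
Pattern: the 22nd of each month.
Next: June 2025 → 2025-06-22.
Next: July 2025 → 2025-07-22.
August 2025: 2025-08-22.

2025-06-22, 2025-07-22, 2025-08-22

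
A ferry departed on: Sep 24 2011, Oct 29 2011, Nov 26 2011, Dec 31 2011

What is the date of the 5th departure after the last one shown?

All Saturdays; the gaps (35, 28, 35) vary with month length.
This is the last Saturday of each month.
January 2012 ends with Saturday Jan 28 2012.
February 2012 ends with Saturday Feb 25 2012.
Last Saturday of March 2012: Mar 31 2012.
Last Saturday of April 2012: Apr 28 2012.
Last Saturday of May 2012: May 26 2012.

May 26 2012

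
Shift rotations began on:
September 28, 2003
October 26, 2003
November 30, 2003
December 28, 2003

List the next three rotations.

January 25, 2004; February 29, 2004; March 28, 2004

All Sundays; the gaps (28, 35, 28) vary with month length.
This is the last Sunday of each month.
January 2004 ends with Sunday January 25, 2004.
Last Sunday of February 2004: February 29, 2004.
Last Sunday of March 2004: March 28, 2004.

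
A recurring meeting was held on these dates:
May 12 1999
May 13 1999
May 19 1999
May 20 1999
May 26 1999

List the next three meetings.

May 27 1999, Jun 2 1999, Jun 3 1999

The gap pattern 1, 6, 1, 6 repeats every 2 events.
These are the Wednesdays and Thursdays of each week.
The following Thursday is May 27 1999.
Next Wednesday: Jun 2 1999.
Next Thursday: Jun 3 1999.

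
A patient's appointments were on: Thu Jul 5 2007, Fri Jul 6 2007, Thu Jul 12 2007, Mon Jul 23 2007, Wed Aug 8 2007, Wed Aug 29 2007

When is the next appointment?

The spacing grows by 5 each time: 1, 6, 11, 16, 21 days.
Next gap: 26 days. Wed Aug 29 2007 + 26 days = Mon Sep 24 2007.

Mon Sep 24 2007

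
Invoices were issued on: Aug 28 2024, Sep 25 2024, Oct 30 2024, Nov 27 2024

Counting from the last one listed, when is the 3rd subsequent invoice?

These are Wednesdays with 28, 35, 28-day gaps.
Each is the final Wednesday of its month — Oct 30 2024 is past the 28th, so '4th Wednesday' doesn't fit.
Last Wednesday of December 2024: Dec 25 2024.
Last Wednesday of January 2025: Jan 29 2025.
Last Wednesday of February 2025: Feb 26 2025.

Feb 26 2025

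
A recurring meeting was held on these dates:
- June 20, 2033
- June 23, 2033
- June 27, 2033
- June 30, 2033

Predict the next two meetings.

July 4, 2033; July 7, 2033

Gaps: 3, 4, 3 days — not constant, but cyclic with period 2.
The events fall on every Monday and Thursday.
Next Monday: July 4, 2033.
The following Thursday is July 7, 2033.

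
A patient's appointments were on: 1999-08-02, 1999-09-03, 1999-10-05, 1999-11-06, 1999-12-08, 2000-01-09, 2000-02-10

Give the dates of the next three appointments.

2000-03-13, 2000-04-14, 2000-05-16

Gaps between consecutive events: 32, 32, 32, 32, 32, 32 days — a constant 32-day interval.
2000-02-10 + 32 days = 2000-03-13.
2000-03-13 + 32 days = 2000-04-14.
2000-04-14 + 32 days = 2000-05-16.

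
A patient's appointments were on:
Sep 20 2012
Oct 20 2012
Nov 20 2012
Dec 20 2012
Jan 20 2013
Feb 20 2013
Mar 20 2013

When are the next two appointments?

Apr 20 2013, May 20 2013

The day-of-month is always 20 (30, 31, 30, 31, 31, 28 days between events).
So this recurs on the 20th of each month.
April 2013: Apr 20 2013.
Next: May 2013 → May 20 2013.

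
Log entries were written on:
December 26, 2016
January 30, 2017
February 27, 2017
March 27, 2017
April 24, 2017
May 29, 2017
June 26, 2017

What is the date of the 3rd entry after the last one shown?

All Mondays; the gaps (35, 28, 28, 28, 35, 28) vary with month length.
This is the last Monday of each month.
July 2017 ends with Monday July 31, 2017.
August 2017 ends with Monday August 28, 2017.
September 2017 ends with Monday September 25, 2017.

September 25, 2017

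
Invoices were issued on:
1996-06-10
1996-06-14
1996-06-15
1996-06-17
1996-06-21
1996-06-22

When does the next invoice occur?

1996-06-24

Gaps: 4, 1, 2, 4, 1 days — not constant, but cyclic with period 3.
The events fall on every Monday, Friday and Saturday.
Next Monday: 1996-06-24.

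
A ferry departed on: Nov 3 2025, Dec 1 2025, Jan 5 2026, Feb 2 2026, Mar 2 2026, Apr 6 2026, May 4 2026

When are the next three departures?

All dates are Mondays, 28, 35, 28, 28, 35, 28 days apart.
Specifically, the 1st Monday of each month.
June 2026 — 1st Monday is Jun 1 2026.
1st Monday of July 2026: Jul 6 2026.
1st Monday of August 2026: Aug 3 2026.

Jun 1 2026, Jul 6 2026, Aug 3 2026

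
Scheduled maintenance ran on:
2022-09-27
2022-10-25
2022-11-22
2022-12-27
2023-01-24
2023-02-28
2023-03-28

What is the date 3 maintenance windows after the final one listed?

2023-06-27

Gaps: 28, 28, 35, 28, 35, 28 days — a mix of 28 and 35. Every date is a Tuesday.
Each is the 4th Tuesday of its month.
4th Tuesday of April 2023: 2023-04-25.
4th Tuesday of May 2023: 2023-05-23.
June 2023 — 4th Tuesday is 2023-06-27.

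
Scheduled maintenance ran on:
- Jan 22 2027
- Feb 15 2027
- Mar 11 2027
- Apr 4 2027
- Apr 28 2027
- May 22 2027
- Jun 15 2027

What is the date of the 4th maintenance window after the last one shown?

Every event comes 24 days after the last (24, 24, 24, 24, 24, 24).
Jun 15 2027 + 24 days = Jul 9 2027.
Jul 9 2027 + 24 days = Aug 2 2027.
Aug 2 2027 + 24 days = Aug 26 2027.
Aug 26 2027 + 24 days = Sep 19 2027.

Sep 19 2027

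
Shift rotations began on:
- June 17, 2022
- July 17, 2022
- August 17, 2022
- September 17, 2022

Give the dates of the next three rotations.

The day-of-month is always 17 (30, 31, 31 days between events).
So this recurs on the 17th of each month.
Next: October 2022 → October 17, 2022.
Next: November 2022 → November 17, 2022.
Next: December 2022 → December 17, 2022.

October 17, 2022; November 17, 2022; December 17, 2022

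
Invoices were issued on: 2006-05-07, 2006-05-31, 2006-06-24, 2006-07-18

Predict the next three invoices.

2006-08-11, 2006-09-04, 2006-09-28

The spacing is 24, 24, 24 days — always 24 days.
2006-07-18 + 24 days = 2006-08-11.
2006-08-11 + 24 days = 2006-09-04.
2006-09-04 + 24 days = 2006-09-28.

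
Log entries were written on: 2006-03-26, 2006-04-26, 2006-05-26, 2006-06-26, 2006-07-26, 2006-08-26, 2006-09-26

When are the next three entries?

2006-10-26, 2006-11-26, 2006-12-26

The day-of-month is always 26 (31, 30, 31, 30, 31, 31 days between events).
So this recurs on the 26th of each month.
Next: October 2006 → 2006-10-26.
Next: November 2006 → 2006-11-26.
December 2006: 2006-12-26.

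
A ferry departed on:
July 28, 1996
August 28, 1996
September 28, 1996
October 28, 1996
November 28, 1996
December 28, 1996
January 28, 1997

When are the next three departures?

Gaps: 31, 31, 30, 31, 30, 31 days — not constant. Every event is on the 28th of the month.
Pattern: the 28th of each month.
February 1997: February 28, 1997.
Next: March 1997 → March 28, 1997.
April 1997: April 28, 1997.

February 28, 1997; March 28, 1997; April 28, 1997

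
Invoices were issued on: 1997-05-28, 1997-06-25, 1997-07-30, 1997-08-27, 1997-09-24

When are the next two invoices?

Every date is a Wednesday; gaps 28, 35, 28, 28 days.
Each is the last Wednesday of its month (at least one falls on the 29th or later, ruling out '4th Wednesday').
October 1997 ends with Wednesday 1997-10-29.
November 1997 ends with Wednesday 1997-11-26.

1997-10-29, 1997-11-26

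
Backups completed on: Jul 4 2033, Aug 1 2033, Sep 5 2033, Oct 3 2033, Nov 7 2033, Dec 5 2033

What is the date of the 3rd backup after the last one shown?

Mar 6 2034

All dates are Mondays, 28, 35, 28, 35, 28 days apart.
Specifically, the 1st Monday of each month.
1st Monday of January 2034: Jan 2 2034.
1st Monday of February 2034: Feb 6 2034.
1st Monday of March 2034: Mar 6 2034.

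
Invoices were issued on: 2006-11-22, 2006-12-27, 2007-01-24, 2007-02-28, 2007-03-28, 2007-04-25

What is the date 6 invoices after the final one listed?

2007-10-24

These are Wednesdays at 28- or 35-day spacing (35, 28, 35, 28, 28).
The pattern: 4th Wednesday of the month.
4th Wednesday of May 2007: 2007-05-23.
4th Wednesday of June 2007: 2007-06-27.
July 2007 — 4th Wednesday is 2007-07-25.
August 2007 — 4th Wednesday is 2007-08-22.
September 2007 — 4th Wednesday is 2007-09-26.
October 2007 — 4th Wednesday is 2007-10-24.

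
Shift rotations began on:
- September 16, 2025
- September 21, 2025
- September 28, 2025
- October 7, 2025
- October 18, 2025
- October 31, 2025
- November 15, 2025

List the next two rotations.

December 2, 2025; December 21, 2025

Gaps: 5, 7, 9, 11, 13, 15 days — each gap is 2 larger than the previous one.
Next gap: 17 days. November 15, 2025 + 17 days = December 2, 2025.
Next gap: 19 days. December 2, 2025 + 19 days = December 21, 2025.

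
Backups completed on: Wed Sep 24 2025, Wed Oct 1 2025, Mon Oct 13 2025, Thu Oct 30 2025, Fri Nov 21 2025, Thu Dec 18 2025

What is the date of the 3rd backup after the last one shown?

Wed Apr 8 2026

Intervals are 7, 12, 17, 22, 27 days — an arithmetic progression with common difference 5.
Next gap: 32 days. Thu Dec 18 2025 + 32 days = Mon Jan 19 2026.
Next gap: 37 days. Mon Jan 19 2026 + 37 days = Wed Feb 25 2026.
Next gap: 42 days. Wed Feb 25 2026 + 42 days = Wed Apr 8 2026.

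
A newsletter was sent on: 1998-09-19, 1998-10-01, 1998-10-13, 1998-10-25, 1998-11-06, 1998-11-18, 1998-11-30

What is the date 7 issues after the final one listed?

1999-02-22

Gaps between consecutive events: 12, 12, 12, 12, 12, 12 days — a constant 12-day interval.
1998-11-30 + 12 days = 1998-12-12.
1998-12-12 + 12 days = 1998-12-24.
1998-12-24 + 12 days = 1999-01-05.
1999-01-05 + 12 days = 1999-01-17.
1999-01-17 + 12 days = 1999-01-29.
1999-01-29 + 12 days = 1999-02-10.
1999-02-10 + 12 days = 1999-02-22.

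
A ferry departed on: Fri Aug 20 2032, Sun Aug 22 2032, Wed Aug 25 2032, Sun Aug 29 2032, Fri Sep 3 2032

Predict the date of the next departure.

Thu Sep 9 2032

The spacing grows by 1 each time: 2, 3, 4, 5 days.
Next gap: 6 days. Fri Sep 3 2032 + 6 days = Thu Sep 9 2032.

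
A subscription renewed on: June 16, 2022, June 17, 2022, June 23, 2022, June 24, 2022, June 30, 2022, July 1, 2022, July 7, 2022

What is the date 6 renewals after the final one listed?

July 28, 2022

The gap pattern 1, 6, 1, 6, 1, 6 repeats every 2 events.
These are the Thursdays and Fridays of each week.
Next Friday: July 8, 2022.
The following Thursday is July 14, 2022.
The following Friday is July 15, 2022.
The following Thursday is July 21, 2022.
The following Friday is July 22, 2022.
Next Thursday: July 28, 2022.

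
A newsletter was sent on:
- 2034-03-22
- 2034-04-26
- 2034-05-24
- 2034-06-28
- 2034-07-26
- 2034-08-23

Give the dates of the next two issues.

2034-09-27, 2034-10-25

These are Wednesdays at 28- or 35-day spacing (35, 28, 35, 28, 28).
The pattern: 4th Wednesday of the month.
September 2034 — 4th Wednesday is 2034-09-27.
October 2034 — 4th Wednesday is 2034-10-25.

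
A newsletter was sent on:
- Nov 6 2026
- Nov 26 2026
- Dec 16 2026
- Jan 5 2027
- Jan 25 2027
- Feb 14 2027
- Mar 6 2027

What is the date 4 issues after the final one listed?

Gaps between consecutive events: 20, 20, 20, 20, 20, 20 days — a constant 20-day interval.
Mar 6 2027 + 20 days = Mar 26 2027.
Mar 26 2027 + 20 days = Apr 15 2027.
Apr 15 2027 + 20 days = May 5 2027.
May 5 2027 + 20 days = May 25 2027.

May 25 2027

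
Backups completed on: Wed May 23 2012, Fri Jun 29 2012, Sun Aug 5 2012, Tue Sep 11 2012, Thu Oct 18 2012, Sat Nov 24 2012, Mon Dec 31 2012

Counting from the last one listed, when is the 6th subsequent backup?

Every event comes 37 days after the last (37, 37, 37, 37, 37, 37).
Mon Dec 31 2012 + 37 days = Wed Feb 6 2013.
Wed Feb 6 2013 + 37 days = Fri Mar 15 2013.
Fri Mar 15 2013 + 37 days = Sun Apr 21 2013.
Sun Apr 21 2013 + 37 days = Tue May 28 2013.
Tue May 28 2013 + 37 days = Thu Jul 4 2013.
Thu Jul 4 2013 + 37 days = Sat Aug 10 2013.

Sat Aug 10 2013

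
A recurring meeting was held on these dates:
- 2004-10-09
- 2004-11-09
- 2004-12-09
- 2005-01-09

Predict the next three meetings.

Each date is the 9th; the gaps (31, 30, 31) track the month lengths.
The rule is the 9th of each month.
February 2005: 2005-02-09.
Next: March 2005 → 2005-03-09.
April 2005: 2005-04-09.

2005-02-09, 2005-03-09, 2005-04-09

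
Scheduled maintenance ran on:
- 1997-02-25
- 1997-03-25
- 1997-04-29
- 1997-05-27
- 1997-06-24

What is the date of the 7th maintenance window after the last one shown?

All Tuesdays; the gaps (28, 35, 28, 28) vary with month length.
This is the last Tuesday of each month.
Last Tuesday of July 1997: 1997-07-29.
Last Tuesday of August 1997: 1997-08-26.
Last Tuesday of September 1997: 1997-09-30.
Last Tuesday of October 1997: 1997-10-28.
Last Tuesday of November 1997: 1997-11-25.
Last Tuesday of December 1997: 1997-12-30.
January 1998 ends with Tuesday 1998-01-27.

1998-01-27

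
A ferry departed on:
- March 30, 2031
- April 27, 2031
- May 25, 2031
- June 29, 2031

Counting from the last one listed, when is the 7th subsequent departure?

January 25, 2032

All Sundays; the gaps (28, 28, 35) vary with month length.
This is the last Sunday of each month.
July 2031 ends with Sunday July 27, 2031.
Last Sunday of August 2031: August 31, 2031.
September 2031 ends with Sunday September 28, 2031.
Last Sunday of October 2031: October 26, 2031.
November 2031 ends with Sunday November 30, 2031.
December 2031 ends with Sunday December 28, 2031.
January 2032 ends with Sunday January 25, 2032.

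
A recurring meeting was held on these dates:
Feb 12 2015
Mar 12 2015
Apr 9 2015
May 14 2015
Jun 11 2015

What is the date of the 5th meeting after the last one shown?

Nov 12 2015

Gaps: 28, 28, 35, 28 days — a mix of 28 and 35. Every date is a Thursday.
Each is the 2nd Thursday of its month.
2nd Thursday of July 2015: Jul 9 2015.
August 2015 — 2nd Thursday is Aug 13 2015.
2nd Thursday of September 2015: Sep 10 2015.
2nd Thursday of October 2015: Oct 8 2015.
November 2015 — 2nd Thursday is Nov 12 2015.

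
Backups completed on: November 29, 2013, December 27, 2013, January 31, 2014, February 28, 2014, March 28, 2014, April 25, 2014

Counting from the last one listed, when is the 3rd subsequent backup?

These are Fridays with 28, 35, 28, 28, 28-day gaps.
Each is the final Friday of its month — November 29, 2013 is past the 28th, so '4th Friday' doesn't fit.
May 2014 ends with Friday May 30, 2014.
June 2014 ends with Friday June 27, 2014.
July 2014 ends with Friday July 25, 2014.

July 25, 2014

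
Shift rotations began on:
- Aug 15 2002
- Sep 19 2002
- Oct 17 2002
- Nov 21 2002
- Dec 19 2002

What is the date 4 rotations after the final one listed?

Gaps: 35, 28, 35, 28 days — a mix of 28 and 35. Every date is a Thursday.
Each is the 3rd Thursday of its month.
January 2003 — 3rd Thursday is Jan 16 2003.
February 2003 — 3rd Thursday is Feb 20 2003.
March 2003 — 3rd Thursday is Mar 20 2003.
April 2003 — 3rd Thursday is Apr 17 2003.

Apr 17 2003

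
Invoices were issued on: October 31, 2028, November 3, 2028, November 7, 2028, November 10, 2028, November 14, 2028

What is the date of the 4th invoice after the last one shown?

November 28, 2028

The gap pattern 3, 4, 3, 4 repeats every 2 events.
These are the Tuesdays and Fridays of each week.
The following Friday is November 17, 2028.
Next Tuesday: November 21, 2028.
The following Friday is November 24, 2028.
The following Tuesday is November 28, 2028.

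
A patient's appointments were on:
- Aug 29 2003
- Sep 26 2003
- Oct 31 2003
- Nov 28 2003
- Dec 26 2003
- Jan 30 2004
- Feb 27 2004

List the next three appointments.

Mar 26 2004, Apr 30 2004, May 28 2004

These are Fridays with 28, 35, 28, 28, 35, 28-day gaps.
Each is the final Friday of its month — Aug 29 2003 is past the 28th, so '4th Friday' doesn't fit.
March 2004 ends with Friday Mar 26 2004.
April 2004 ends with Friday Apr 30 2004.
Last Friday of May 2004: May 28 2004.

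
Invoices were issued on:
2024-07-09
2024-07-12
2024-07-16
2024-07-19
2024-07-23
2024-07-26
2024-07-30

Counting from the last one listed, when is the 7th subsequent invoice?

Gaps: 3, 4, 3, 4, 3, 4 days — not constant, but cyclic with period 2.
The events fall on every Tuesday and Friday.
The following Friday is 2024-08-02.
The following Tuesday is 2024-08-06.
The following Friday is 2024-08-09.
Next Tuesday: 2024-08-13.
Next Friday: 2024-08-16.
Next Tuesday: 2024-08-20.
The following Friday is 2024-08-23.

2024-08-23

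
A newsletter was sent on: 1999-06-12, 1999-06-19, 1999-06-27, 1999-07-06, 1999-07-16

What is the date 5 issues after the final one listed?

Intervals are 7, 8, 9, 10 days — an arithmetic progression with common difference 1.
Next gap: 11 days. 1999-07-16 + 11 days = 1999-07-27.
Next gap: 12 days. 1999-07-27 + 12 days = 1999-08-08.
Next gap: 13 days. 1999-08-08 + 13 days = 1999-08-21.
Next gap: 14 days. 1999-08-21 + 14 days = 1999-09-04.
Next gap: 15 days. 1999-09-04 + 15 days = 1999-09-19.

1999-09-19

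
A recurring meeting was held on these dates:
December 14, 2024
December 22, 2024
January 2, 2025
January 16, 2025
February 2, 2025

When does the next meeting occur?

The spacing grows by 3 each time: 8, 11, 14, 17 days.
Next gap: 20 days. February 2, 2025 + 20 days = February 22, 2025.

February 22, 2025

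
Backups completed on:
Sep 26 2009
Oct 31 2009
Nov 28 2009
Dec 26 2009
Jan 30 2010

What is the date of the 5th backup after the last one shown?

Jun 26 2010

Every date is a Saturday; gaps 35, 28, 28, 35 days.
Each is the last Saturday of its month (at least one falls on the 29th or later, ruling out '4th Saturday').
Last Saturday of February 2010: Feb 27 2010.
Last Saturday of March 2010: Mar 27 2010.
Last Saturday of April 2010: Apr 24 2010.
Last Saturday of May 2010: May 29 2010.
June 2010 ends with Saturday Jun 26 2010.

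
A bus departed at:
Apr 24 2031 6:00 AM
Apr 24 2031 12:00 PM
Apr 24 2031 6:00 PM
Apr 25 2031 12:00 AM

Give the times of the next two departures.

Apr 25 2031 6:00 AM, Apr 25 2031 12:00 PM

The interval is a steady 6 hours (6, 6, 6).
Apr 25 2031 12:00 AM + 6 h = Apr 25 2031 6:00 AM.
Apr 25 2031 6:00 AM + 6 h = Apr 25 2031 12:00 PM.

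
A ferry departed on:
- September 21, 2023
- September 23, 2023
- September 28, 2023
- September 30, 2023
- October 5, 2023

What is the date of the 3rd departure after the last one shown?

Every event lands on a Thursday or Saturday (gaps cycle 2, 5, 2, 5).
So the schedule is: every Thursday and Saturday.
Next Saturday: October 7, 2023.
Next Thursday: October 12, 2023.
Next Saturday: October 14, 2023.

October 14, 2023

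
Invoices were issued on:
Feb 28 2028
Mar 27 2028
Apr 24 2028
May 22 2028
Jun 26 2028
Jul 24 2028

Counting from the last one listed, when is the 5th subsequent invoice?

Dec 25 2028

All dates are Mondays, 28, 28, 28, 35, 28 days apart.
Specifically, the 4th Monday of each month.
August 2028 — 4th Monday is Aug 28 2028.
September 2028 — 4th Monday is Sep 25 2028.
4th Monday of October 2028: Oct 23 2028.
4th Monday of November 2028: Nov 27 2028.
4th Monday of December 2028: Dec 25 2028.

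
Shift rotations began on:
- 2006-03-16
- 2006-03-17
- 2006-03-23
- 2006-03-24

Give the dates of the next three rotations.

The gap pattern 1, 6, 1 repeats every 2 events.
These are the Thursdays and Fridays of each week.
Next Thursday: 2006-03-30.
The following Friday is 2006-03-31.
The following Thursday is 2006-04-06.

2006-03-30, 2006-03-31, 2006-04-06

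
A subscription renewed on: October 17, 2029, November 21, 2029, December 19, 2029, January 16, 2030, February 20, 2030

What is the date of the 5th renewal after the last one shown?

All dates are Wednesdays, 35, 28, 28, 35 days apart.
Specifically, the 3rd Wednesday of each month.
March 2030 — 3rd Wednesday is March 20, 2030.
3rd Wednesday of April 2030: April 17, 2030.
May 2030 — 3rd Wednesday is May 15, 2030.
3rd Wednesday of June 2030: June 19, 2030.
3rd Wednesday of July 2030: July 17, 2030.

July 17, 2030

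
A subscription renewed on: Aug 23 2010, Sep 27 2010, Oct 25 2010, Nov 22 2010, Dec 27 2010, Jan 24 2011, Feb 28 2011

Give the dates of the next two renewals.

Mar 28 2011, Apr 25 2011

All dates are Mondays, 35, 28, 28, 35, 28, 35 days apart.
Specifically, the 4th Monday of each month.
4th Monday of March 2011: Mar 28 2011.
4th Monday of April 2011: Apr 25 2011.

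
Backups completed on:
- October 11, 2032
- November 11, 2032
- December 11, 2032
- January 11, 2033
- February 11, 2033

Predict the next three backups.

Gaps: 31, 30, 31, 31 days — not constant. Every event is on the 11th of the month.
Pattern: the 11th of each month.
March 2033: March 11, 2033.
April 2033: April 11, 2033.
May 2033: May 11, 2033.

March 11, 2033; April 11, 2033; May 11, 2033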